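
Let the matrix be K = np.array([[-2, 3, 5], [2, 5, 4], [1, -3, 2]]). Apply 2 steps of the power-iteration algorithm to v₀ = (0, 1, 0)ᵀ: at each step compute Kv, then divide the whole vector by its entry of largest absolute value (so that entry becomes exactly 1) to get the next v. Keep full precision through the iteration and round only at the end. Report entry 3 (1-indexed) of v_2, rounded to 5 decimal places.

Kv0 = (3.000000, 5.000000, -3.000000); divide by 5.000000 → v1 = (0.600000, 1.000000, -0.600000)
Kv1 = (-1.200000, 3.800000, -3.600000); divide by 3.800000 → v2 = (-0.315789, 1.000000, -0.947368)
Requested entry of v2: -18/19 = -0.94737

-0.94737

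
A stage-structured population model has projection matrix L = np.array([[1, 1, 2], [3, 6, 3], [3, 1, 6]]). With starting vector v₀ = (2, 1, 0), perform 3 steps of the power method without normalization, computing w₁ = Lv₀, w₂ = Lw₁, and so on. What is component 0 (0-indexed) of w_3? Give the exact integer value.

257

w1 = Lv₀ = (1·2 + 1·1 + 2·0; 3·2 + 6·1 + 3·0; 3·2 + 1·1 + 6·0) = (3, 12, 7)
w2 = Lw1 = (1·3 + 1·12 + 2·7; 3·3 + 6·12 + 3·7; 3·3 + 1·12 + 6·7) = (29, 102, 63)
w3 = Lw2 = (257, 888, 567)
The requested component of w3 is 257.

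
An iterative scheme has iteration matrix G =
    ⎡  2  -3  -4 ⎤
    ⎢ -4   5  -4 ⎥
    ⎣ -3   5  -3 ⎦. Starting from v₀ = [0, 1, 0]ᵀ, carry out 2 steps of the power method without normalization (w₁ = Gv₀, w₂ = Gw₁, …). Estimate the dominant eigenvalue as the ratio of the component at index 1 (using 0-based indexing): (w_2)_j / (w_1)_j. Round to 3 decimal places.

w1 = Gv₀ = (2·0 + (-3)·1 + (-4)·0; (-4)·0 + 5·1 + (-4)·0; (-3)·0 + 5·1 + (-3)·0) = (-3, 5, 5)
w2 = Gw1 = (2·(-3) + (-3)·5 + (-4)·5; (-4)·(-3) + 5·5 + (-4)·5; (-3)·(-3) + 5·5 + (-3)·5) = (-41, 17, 19)
Ratio at component: 17 / 5 = 3.400

λ ≈ 3.400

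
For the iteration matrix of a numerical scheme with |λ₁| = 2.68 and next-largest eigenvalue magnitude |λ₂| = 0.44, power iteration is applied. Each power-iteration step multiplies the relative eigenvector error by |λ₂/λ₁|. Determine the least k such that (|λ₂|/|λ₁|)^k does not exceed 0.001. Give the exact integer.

4

|λ₂/λ₁| = 0.44/2.68 = 0.16418
Need k ≥ ln(0.001) / ln(0.16418) = -6.9078 / -1.8068 ≈ 3.823
Smallest integer k satisfying the bound: 4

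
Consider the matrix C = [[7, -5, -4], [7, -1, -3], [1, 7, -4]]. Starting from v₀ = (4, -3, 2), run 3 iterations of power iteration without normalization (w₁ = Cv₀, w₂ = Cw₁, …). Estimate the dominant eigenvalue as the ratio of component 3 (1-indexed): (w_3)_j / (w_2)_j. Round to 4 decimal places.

w1 = Cv₀ = (7·4 + (-5)·(-3) + (-4)·2; 7·4 + (-1)·(-3) + (-3)·2; 1·4 + 7·(-3) + (-4)·2) = (35, 25, -25)
w2 = Cw1 = (7·35 + (-5)·25 + (-4)·(-25); 7·35 + (-1)·25 + (-3)·(-25); 1·35 + 7·25 + (-4)·(-25)) = (220, 295, 310)
w3 = Cw2 = (-1175, 315, 1045)
Ratio at component: 1045 / 310 = 3.3710

3.3710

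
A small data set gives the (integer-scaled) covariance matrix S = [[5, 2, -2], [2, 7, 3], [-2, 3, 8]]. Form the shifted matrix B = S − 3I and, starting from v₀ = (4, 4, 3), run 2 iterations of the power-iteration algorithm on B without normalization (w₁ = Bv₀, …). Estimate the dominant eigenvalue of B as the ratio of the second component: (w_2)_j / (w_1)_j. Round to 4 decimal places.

μ ≈ 6.3333

B = S − 3I has rows (2, 2, -2); (2, 4, 3); (-2, 3, 5)
w1 = Bv₀ = (10, 33, 19)
w2 = Bw1 = (48, 209, 174)
Ratio: 209/33 = 6.3333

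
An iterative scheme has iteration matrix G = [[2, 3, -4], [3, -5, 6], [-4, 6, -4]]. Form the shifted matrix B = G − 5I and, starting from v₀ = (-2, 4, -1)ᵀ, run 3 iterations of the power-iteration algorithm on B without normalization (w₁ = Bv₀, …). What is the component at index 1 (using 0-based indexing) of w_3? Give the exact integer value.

B = G − 5I has rows (-3, 3, -4); (3, -10, 6); (-4, 6, -9)
w1 = Bv₀ = ((-3)·(-2) + 3·4 + (-4)·(-1); 3·(-2) + (-10)·4 + 6·(-1); (-4)·(-2) + 6·4 + (-9)·(-1)) = (22, -52, 41)
w2 = Bw1 = ((-3)·22 + 3·(-52) + (-4)·41; 3·22 + (-10)·(-52) + 6·41; (-4)·22 + 6·(-52) + (-9)·41) = (-386, 832, -769)
w3 = Bw2 = (6730, -14092, 13457)
Requested component of w3: -14092

-14092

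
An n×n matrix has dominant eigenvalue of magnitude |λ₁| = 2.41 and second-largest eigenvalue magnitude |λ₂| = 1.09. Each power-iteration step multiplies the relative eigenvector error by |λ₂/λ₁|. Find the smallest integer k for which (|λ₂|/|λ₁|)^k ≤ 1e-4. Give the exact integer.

|λ₂/λ₁| = 1.09/2.41 = 0.45228
Need k ≥ ln(1e-4) / ln(0.45228) = -9.2103 / -0.7934 ≈ 11.608
Smallest integer k satisfying the bound: 12

12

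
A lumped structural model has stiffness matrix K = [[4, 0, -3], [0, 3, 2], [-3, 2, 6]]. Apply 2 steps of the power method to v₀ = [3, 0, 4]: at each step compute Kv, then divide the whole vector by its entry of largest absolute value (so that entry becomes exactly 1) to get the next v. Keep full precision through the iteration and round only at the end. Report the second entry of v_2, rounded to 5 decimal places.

Kv0 = (0.000000, 8.000000, 15.000000); divide by 15.000000 → v1 = (0.000000, 0.533333, 1.000000)
Kv1 = (-3.000000, 3.600000, 7.066667); divide by 7.066667 → v2 = (-0.424528, 0.509434, 1.000000)
Requested entry of v2: 54/106 = 0.50943

0.50943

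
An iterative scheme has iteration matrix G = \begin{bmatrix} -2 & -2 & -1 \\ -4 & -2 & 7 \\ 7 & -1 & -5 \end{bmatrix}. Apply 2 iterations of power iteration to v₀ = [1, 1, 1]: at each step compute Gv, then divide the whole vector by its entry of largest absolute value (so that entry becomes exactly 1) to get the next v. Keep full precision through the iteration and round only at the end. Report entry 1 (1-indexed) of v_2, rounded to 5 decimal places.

-0.17073

Gv0 = (-5.000000, 1.000000, 1.000000); divide by -5.000000 → v1 = (1.000000, -0.200000, -0.200000)
Gv1 = (-1.400000, -5.000000, 8.200000); divide by 8.200000 → v2 = (-0.170732, -0.609756, 1.000000)
Requested entry of v2: 7/-41 = -0.17073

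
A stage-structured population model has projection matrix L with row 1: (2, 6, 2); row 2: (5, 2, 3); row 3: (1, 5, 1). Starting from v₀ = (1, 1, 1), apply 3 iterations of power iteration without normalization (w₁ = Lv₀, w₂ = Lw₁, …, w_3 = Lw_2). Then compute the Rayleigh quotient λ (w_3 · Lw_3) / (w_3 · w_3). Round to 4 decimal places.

λ ≈ 9.2952

w1 = Lv₀ = (2·1 + 6·1 + 2·1; 5·1 + 2·1 + 3·1; 1·1 + 5·1 + 1·1) = (10, 10, 7)
w2 = Lw1 = (2·10 + 6·10 + 2·7; 5·10 + 2·10 + 3·7; 1·10 + 5·10 + 1·7) = (94, 91, 67)
w3 = Lw2 = (868, 853, 616)
Lw3 = (8086, 7894, 5749)
w3·Lw3 = 868·8086 + 853·7894 + 616·5749 = 17293614; w3·w3 = 868·868 + 853·853 + 616·616 = 1860489
λ ≈ 17293614/1860489 = 9.2952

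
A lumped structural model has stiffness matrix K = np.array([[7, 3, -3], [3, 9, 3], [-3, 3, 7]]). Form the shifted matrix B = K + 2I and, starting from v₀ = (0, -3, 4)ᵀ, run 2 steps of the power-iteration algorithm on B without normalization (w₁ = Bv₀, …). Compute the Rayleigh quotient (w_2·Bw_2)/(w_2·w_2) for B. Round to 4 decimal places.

B = K + 2I has rows (9, 3, -3); (3, 11, 3); (-3, 3, 9)
w1 = Bv₀ = (9·0 + 3·(-3) + (-3)·4; 3·0 + 11·(-3) + 3·4; (-3)·0 + 3·(-3) + 9·4) = (-21, -21, 27)
w2 = Bw1 = (9·(-21) + 3·(-21) + (-3)·27; 3·(-21) + 11·(-21) + 3·27; (-3)·(-21) + 3·(-21) + 9·27) = (-333, -213, 243)
Bw2 = (-4365, -2613, 2547)
w2·Bw2 = 2629035; w2·w2 = 215307; μ ≈ 2629035/215307 = 12.2106

12.2106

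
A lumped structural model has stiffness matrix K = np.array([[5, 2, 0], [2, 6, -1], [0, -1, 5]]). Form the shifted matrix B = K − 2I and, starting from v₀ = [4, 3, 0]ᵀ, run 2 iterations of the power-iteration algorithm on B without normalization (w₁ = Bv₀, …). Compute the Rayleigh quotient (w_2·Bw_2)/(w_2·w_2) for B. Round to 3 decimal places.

5.761

B = K − 2I has rows (3, 2, 0); (2, 4, -1); (0, -1, 3)
w1 = Bv₀ = (18, 20, -3)
w2 = Bw1 = (94, 119, -29)
Bw2 = (520, 693, -206)
w2·Bw2 = 137321; w2·w2 = 23838; μ ≈ 137321/23838 = 5.761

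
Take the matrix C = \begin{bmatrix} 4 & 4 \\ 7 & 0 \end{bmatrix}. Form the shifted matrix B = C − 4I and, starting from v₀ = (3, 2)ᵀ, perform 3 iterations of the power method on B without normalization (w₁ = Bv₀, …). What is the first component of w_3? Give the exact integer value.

B = C − 4I has rows (0, 4); (7, -4)
w1 = Bv₀ = (8, 13)
w2 = Bw1 = (52, 4)
w3 = Bw2 = (16, 348)
Requested component of w3: 16

16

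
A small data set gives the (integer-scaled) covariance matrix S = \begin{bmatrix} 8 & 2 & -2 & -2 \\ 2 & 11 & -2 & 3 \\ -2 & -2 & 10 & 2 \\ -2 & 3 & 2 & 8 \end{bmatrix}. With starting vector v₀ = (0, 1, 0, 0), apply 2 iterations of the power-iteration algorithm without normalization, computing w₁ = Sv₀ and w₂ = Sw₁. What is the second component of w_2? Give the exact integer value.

138

w1 = Sv₀ = (8·0 + 2·1 + (-2)·0 + (-2)·0; 2·0 + 11·1 + (-2)·0 + 3·0; (-2)·0 + (-2)·1 + 10·0 + 2·0; (-2)·0 + 3·1 + 2·0 + 8·0) = (2, 11, -2, 3)
w2 = Sw1 = (8·2 + 2·11 + (-2)·(-2) + (-2)·3; 2·2 + 11·11 + (-2)·(-2) + 3·3; (-2)·2 + (-2)·11 + 10·(-2) + 2·3; (-2)·2 + 3·11 + 2·(-2) + 8·3) = (36, 138, -40, 49)
The requested component of w2 is 138.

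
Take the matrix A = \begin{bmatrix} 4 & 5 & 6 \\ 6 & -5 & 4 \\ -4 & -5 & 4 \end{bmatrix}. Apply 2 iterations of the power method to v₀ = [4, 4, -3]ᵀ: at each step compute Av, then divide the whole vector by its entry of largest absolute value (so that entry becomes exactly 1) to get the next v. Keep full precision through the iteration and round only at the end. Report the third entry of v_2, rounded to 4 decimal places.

0.8750

Av0 = (18.00000, -8.00000, -48.00000); divide by -48.00000 → v1 = (-0.37500, 0.16667, 1.00000)
Av1 = (5.33333, 0.91667, 4.66667); divide by 5.33333 → v2 = (1.00000, 0.17188, 0.87500)
Requested entry of v2: -224/-256 = 0.8750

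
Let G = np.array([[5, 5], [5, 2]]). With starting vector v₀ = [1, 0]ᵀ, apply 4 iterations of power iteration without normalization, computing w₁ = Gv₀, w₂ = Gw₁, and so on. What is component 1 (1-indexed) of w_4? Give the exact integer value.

3725

w1 = Gv₀ = (5·1 + 5·0; 5·1 + 2·0) = (5, 5)
w2 = Gw1 = (5·5 + 5·5; 5·5 + 2·5) = (50, 35)
w3 = Gw2 = (425, 320)
w4 = Gw3 = (3725, 2765)
The requested component of w4 is 3725.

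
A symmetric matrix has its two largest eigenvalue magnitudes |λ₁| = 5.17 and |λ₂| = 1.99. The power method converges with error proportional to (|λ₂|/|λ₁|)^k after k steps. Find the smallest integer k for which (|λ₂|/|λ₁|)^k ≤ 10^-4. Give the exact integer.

10

|λ₂/λ₁| = 1.99/5.17 = 0.38491
Need k ≥ ln(10^-4) / ln(0.38491) = -9.2103 / -0.9547 ≈ 9.647
Smallest integer k satisfying the bound: 10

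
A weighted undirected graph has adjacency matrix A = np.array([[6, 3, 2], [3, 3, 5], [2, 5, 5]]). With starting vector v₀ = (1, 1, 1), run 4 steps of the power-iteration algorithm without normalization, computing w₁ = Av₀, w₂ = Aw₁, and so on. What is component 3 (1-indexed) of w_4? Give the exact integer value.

w1 = Av₀ = (11, 11, 12)
w2 = Aw1 = (123, 126, 137)
w3 = Aw2 = (1390, 1432, 1561)
w4 = Aw3 = (15758, 16271, 17745)
The requested component of w4 is 17745.

17745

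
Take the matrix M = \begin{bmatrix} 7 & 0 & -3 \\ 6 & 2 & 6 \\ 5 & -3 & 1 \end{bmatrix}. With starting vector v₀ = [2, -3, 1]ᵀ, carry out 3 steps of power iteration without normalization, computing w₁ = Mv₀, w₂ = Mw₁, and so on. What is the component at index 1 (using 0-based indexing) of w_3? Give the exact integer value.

w1 = Mv₀ = (7·2 + 0·(-3) + (-3)·1; 6·2 + 2·(-3) + 6·1; 5·2 + (-3)·(-3) + 1·1) = (11, 12, 20)
w2 = Mw1 = (7·11 + 0·12 + (-3)·20; 6·11 + 2·12 + 6·20; 5·11 + (-3)·12 + 1·20) = (17, 210, 39)
w3 = Mw2 = (2, 756, -506)
The requested component of w3 is 756.

756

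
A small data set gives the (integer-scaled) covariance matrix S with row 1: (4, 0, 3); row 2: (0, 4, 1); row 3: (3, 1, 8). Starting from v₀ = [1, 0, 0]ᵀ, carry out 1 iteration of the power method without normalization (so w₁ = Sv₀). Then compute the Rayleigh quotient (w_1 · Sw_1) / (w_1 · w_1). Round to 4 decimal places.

λ ≈ 8.3200

w1 = Sv₀ = (4·1 + 0·0 + 3·0; 0·1 + 4·0 + 1·0; 3·1 + 1·0 + 8·0) = (4, 0, 3)
Sw1 = (25, 3, 36)
w1·Sw1 = 4·25 + 0·3 + 3·36 = 208; w1·w1 = 4·4 + 0·0 + 3·3 = 25
λ ≈ 208/25 = 8.3200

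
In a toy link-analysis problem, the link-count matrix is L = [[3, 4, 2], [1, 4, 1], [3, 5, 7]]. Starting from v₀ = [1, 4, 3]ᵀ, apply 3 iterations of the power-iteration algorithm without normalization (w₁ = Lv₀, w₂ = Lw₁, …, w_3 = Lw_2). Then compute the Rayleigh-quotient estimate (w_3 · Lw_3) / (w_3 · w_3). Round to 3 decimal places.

w1 = Lv₀ = (3·1 + 4·4 + 2·3; 1·1 + 4·4 + 1·3; 3·1 + 5·4 + 7·3) = (25, 20, 44)
w2 = Lw1 = (3·25 + 4·20 + 2·44; 1·25 + 4·20 + 1·44; 3·25 + 5·20 + 7·44) = (243, 149, 483)
w3 = Lw2 = (2291, 1322, 4855)
Lw3 = (21871, 12434, 47468)
w3·Lw3 = 2291·21871 + 1322·12434 + 4855·47468 = 297001349; w3·w3 = 2291·2291 + 1322·1322 + 4855·4855 = 30567390
λ ≈ 297001349/30567390 = 9.716

λ ≈ 9.716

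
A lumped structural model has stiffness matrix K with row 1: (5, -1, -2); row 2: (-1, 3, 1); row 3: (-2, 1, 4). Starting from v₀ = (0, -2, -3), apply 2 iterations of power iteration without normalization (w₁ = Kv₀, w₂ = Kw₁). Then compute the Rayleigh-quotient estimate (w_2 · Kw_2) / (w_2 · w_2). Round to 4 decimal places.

w1 = Kv₀ = (8, -9, -14)
w2 = Kw1 = (77, -49, -81)
Kw2 = (596, -305, -527)
w2·Kw2 = 77·596 + (-49)·(-305) + (-81)·(-527) = 103524; w2·w2 = 77·77 + (-49)·(-49) + (-81)·(-81) = 14891
λ ≈ 103524/14891 = 6.9521

6.9521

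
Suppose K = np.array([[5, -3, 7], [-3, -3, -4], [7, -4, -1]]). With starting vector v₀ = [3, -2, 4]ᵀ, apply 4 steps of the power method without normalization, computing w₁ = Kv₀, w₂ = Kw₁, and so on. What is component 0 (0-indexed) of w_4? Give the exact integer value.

61811

w1 = Kv₀ = (5·3 + (-3)·(-2) + 7·4; (-3)·3 + (-3)·(-2) + (-4)·4; 7·3 + (-4)·(-2) + (-1)·4) = (49, -19, 25)
w2 = Kw1 = (5·49 + (-3)·(-19) + 7·25; (-3)·49 + (-3)·(-19) + (-4)·25; 7·49 + (-4)·(-19) + (-1)·25) = (477, -190, 394)
w3 = Kw2 = (5713, -2437, 3705)
w4 = Kw3 = (61811, -24648, 46034)
The requested component of w4 is 61811.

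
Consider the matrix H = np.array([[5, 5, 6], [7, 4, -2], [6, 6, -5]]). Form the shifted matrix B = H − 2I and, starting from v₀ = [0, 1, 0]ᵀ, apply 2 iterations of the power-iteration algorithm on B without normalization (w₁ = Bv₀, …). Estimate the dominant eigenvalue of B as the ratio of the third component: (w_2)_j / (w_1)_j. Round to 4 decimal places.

B = H − 2I has rows (3, 5, 6); (7, 2, -2); (6, 6, -7)
w1 = Bv₀ = (5, 2, 6)
w2 = Bw1 = (61, 27, 0)
Ratio: 0/6 = 0.0000

μ ≈ 0.0000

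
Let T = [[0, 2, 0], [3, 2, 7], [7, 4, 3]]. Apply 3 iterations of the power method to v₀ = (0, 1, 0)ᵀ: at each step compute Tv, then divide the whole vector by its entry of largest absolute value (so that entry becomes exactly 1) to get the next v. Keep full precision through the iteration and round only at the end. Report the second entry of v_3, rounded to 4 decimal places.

Tv0 = (2.00000, 2.00000, 4.00000); divide by 4.00000 → v1 = (0.50000, 0.50000, 1.00000)
Tv1 = (1.00000, 9.50000, 8.50000); divide by 9.50000 → v2 = (0.10526, 1.00000, 0.89474)
Tv2 = (2.00000, 8.57895, 7.42105); divide by 8.57895 → v3 = (0.23313, 1.00000, 0.86503)
Requested entry of v3: 326/326 = 1.0000

1.0000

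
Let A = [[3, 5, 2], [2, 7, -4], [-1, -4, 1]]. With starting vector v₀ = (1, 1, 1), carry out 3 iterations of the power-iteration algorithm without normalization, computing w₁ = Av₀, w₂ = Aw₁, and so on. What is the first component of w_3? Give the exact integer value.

428

w1 = Av₀ = (10, 5, -4)
w2 = Aw1 = (47, 71, -34)
w3 = Aw2 = (428, 727, -365)
The requested component of w3 is 428.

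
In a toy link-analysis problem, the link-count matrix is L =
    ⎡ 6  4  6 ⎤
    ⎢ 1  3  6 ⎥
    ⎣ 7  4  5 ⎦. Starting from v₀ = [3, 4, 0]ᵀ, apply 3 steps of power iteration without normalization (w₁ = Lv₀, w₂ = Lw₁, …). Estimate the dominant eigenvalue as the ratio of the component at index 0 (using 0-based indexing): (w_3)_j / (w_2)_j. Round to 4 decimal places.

w1 = Lv₀ = (34, 15, 37)
w2 = Lw1 = (486, 301, 483)
w3 = Lw2 = (7018, 4287, 7021)
Ratio at component: 7018 / 486 = 14.4403

λ ≈ 14.4403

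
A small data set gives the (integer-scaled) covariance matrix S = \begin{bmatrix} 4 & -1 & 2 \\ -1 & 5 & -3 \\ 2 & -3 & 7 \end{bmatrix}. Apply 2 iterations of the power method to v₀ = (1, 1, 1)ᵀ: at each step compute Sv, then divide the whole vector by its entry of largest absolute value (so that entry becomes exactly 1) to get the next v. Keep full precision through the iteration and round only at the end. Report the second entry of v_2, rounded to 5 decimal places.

-0.36735

Sv0 = (5.000000, 1.000000, 6.000000); divide by 6.000000 → v1 = (0.833333, 0.166667, 1.000000)
Sv1 = (5.166667, -3.000000, 8.166667); divide by 8.166667 → v2 = (0.632653, -0.367347, 1.000000)
Requested entry of v2: -18/49 = -0.36735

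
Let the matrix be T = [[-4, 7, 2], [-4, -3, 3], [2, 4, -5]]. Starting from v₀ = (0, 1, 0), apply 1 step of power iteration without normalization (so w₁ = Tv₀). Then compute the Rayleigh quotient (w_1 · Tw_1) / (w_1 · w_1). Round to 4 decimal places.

w1 = Tv₀ = ((-4)·0 + 7·1 + 2·0; (-4)·0 + (-3)·1 + 3·0; 2·0 + 4·1 + (-5)·0) = (7, -3, 4)
Tw1 = (-41, -7, -18)
w1·Tw1 = 7·(-41) + (-3)·(-7) + 4·(-18) = -338; w1·w1 = 7·7 + (-3)·(-3) + 4·4 = 74
λ ≈ -338/74 = -4.5676

λ ≈ -4.5676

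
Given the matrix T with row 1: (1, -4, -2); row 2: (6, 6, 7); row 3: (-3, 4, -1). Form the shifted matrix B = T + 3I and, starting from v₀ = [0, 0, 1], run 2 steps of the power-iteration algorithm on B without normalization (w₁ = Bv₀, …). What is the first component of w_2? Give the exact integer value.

-40

B = T + 3I has rows (4, -4, -2); (6, 9, 7); (-3, 4, 2)
w1 = Bv₀ = (4·0 + (-4)·0 + (-2)·1; 6·0 + 9·0 + 7·1; (-3)·0 + 4·0 + 2·1) = (-2, 7, 2)
w2 = Bw1 = (4·(-2) + (-4)·7 + (-2)·2; 6·(-2) + 9·7 + 7·2; (-3)·(-2) + 4·7 + 2·2) = (-40, 65, 38)
Requested component of w2: -40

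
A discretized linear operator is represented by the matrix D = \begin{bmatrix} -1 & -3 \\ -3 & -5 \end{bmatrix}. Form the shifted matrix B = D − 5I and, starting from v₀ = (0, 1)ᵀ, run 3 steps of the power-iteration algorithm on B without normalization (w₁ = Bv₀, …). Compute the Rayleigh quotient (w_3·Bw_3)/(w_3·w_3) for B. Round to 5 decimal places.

μ ≈ -11.59947

B = D − 5I has rows (-6, -3); (-3, -10)
w1 = Bv₀ = ((-6)·0 + (-3)·1; (-3)·0 + (-10)·1) = (-3, -10)
w2 = Bw1 = ((-6)·(-3) + (-3)·(-10); (-3)·(-3) + (-10)·(-10)) = (48, 109)
w3 = Bw2 = (-615, -1234)
Bw3 = (7392, 14185)
w3·Bw3 = -22050370; w3·w3 = 1900981; μ ≈ -22050370/1900981 = -11.59947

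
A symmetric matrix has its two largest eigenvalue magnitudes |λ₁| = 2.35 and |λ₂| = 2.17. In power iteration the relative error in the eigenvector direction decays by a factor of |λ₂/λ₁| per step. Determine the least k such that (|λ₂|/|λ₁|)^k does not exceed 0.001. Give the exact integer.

|λ₂/λ₁| = 2.17/2.35 = 0.92340
Need k ≥ ln(0.001) / ln(0.92340) = -6.9078 / -0.0797 ≈ 86.685
Smallest integer k satisfying the bound: 87

87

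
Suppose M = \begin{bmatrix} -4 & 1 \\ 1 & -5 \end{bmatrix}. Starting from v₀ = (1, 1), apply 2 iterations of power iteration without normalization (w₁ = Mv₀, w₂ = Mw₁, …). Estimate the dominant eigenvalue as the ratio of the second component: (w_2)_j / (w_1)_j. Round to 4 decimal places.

-4.2500

w1 = Mv₀ = ((-4)·1 + 1·1; 1·1 + (-5)·1) = (-3, -4)
w2 = Mw1 = ((-4)·(-3) + 1·(-4); 1·(-3) + (-5)·(-4)) = (8, 17)
Ratio at component: 17 / -4 = -4.2500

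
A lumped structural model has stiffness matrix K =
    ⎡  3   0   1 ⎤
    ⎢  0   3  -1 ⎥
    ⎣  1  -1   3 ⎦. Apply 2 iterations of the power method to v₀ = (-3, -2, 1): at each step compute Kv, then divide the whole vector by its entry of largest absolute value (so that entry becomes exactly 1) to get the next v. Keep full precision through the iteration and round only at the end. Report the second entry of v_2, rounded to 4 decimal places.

1.0000

Kv0 = (-8.00000, -7.00000, 2.00000); divide by -8.00000 → v1 = (1.00000, 0.87500, -0.25000)
Kv1 = (2.75000, 2.87500, -0.62500); divide by 2.87500 → v2 = (0.95652, 1.00000, -0.21739)
Requested entry of v2: -23/-23 = 1.0000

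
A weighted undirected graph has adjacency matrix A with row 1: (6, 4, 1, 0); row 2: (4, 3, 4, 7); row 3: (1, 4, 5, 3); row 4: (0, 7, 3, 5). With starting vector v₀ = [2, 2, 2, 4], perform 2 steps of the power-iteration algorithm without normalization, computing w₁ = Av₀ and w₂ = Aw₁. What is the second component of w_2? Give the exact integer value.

646

w1 = Av₀ = (6·2 + 4·2 + 1·2 + 0·4; 4·2 + 3·2 + 4·2 + 7·4; 1·2 + 4·2 + 5·2 + 3·4; 0·2 + 7·2 + 3·2 + 5·4) = (22, 50, 32, 40)
w2 = Aw1 = (6·22 + 4·50 + 1·32 + 0·40; 4·22 + 3·50 + 4·32 + 7·40; 1·22 + 4·50 + 5·32 + 3·40; 0·22 + 7·50 + 3·32 + 5·40) = (364, 646, 502, 646)
The requested component of w2 is 646.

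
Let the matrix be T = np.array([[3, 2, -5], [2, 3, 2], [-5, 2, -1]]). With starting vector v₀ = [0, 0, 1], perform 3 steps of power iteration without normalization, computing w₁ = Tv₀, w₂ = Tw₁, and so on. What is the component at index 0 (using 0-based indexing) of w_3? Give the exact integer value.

-180

w1 = Tv₀ = (-5, 2, -1)
w2 = Tw1 = (-6, -6, 30)
w3 = Tw2 = (-180, 30, -12)
The requested component of w3 is -180.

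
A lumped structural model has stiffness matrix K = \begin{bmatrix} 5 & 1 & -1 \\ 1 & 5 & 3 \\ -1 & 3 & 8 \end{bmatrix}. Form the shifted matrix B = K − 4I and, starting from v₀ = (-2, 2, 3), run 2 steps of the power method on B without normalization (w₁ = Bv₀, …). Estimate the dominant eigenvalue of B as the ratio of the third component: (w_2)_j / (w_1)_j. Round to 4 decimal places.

B = K − 4I has rows (1, 1, -1); (1, 1, 3); (-1, 3, 4)
w1 = Bv₀ = (1·(-2) + 1·2 + (-1)·3; 1·(-2) + 1·2 + 3·3; (-1)·(-2) + 3·2 + 4·3) = (-3, 9, 20)
w2 = Bw1 = (1·(-3) + 1·9 + (-1)·20; 1·(-3) + 1·9 + 3·20; (-1)·(-3) + 3·9 + 4·20) = (-14, 66, 110)
Ratio: 110/20 = 5.5000

μ ≈ 5.5000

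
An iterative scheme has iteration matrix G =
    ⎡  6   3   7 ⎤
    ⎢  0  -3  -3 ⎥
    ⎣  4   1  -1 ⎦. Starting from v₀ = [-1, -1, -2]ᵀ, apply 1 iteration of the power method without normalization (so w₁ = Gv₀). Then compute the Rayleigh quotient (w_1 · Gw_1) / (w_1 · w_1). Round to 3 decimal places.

5.031

w1 = Gv₀ = (6·(-1) + 3·(-1) + 7·(-2); 0·(-1) + (-3)·(-1) + (-3)·(-2); 4·(-1) + 1·(-1) + (-1)·(-2)) = (-23, 9, -3)
Gw1 = (-132, -18, -80)
w1·Gw1 = (-23)·(-132) + 9·(-18) + (-3)·(-80) = 3114; w1·w1 = (-23)·(-23) + 9·9 + (-3)·(-3) = 619
λ ≈ 3114/619 = 5.031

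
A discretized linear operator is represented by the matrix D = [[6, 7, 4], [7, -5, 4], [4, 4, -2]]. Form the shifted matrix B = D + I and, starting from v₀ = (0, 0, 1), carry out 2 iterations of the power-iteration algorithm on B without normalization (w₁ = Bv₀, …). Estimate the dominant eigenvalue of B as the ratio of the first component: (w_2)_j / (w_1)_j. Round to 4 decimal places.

B = D + I has rows (7, 7, 4); (7, -4, 4); (4, 4, -1)
w1 = Bv₀ = (7·0 + 7·0 + 4·1; 7·0 + (-4)·0 + 4·1; 4·0 + 4·0 + (-1)·1) = (4, 4, -1)
w2 = Bw1 = (7·4 + 7·4 + 4·(-1); 7·4 + (-4)·4 + 4·(-1); 4·4 + 4·4 + (-1)·(-1)) = (52, 8, 33)
Ratio: 52/4 = 13.0000

μ ≈ 13.0000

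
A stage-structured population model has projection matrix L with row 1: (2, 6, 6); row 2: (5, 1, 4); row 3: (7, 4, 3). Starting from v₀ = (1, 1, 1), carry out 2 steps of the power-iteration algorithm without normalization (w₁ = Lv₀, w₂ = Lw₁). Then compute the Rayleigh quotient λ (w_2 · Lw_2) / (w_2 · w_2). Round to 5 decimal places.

12.80437

w1 = Lv₀ = (2·1 + 6·1 + 6·1; 5·1 + 1·1 + 4·1; 7·1 + 4·1 + 3·1) = (14, 10, 14)
w2 = Lw1 = (2·14 + 6·10 + 6·14; 5·14 + 1·10 + 4·14; 7·14 + 4·10 + 3·14) = (172, 136, 180)
Lw2 = (2240, 1716, 2288)
w2·Lw2 = 172·2240 + 136·1716 + 180·2288 = 1030496; w2·w2 = 172·172 + 136·136 + 180·180 = 80480
λ ≈ 1030496/80480 = 12.80437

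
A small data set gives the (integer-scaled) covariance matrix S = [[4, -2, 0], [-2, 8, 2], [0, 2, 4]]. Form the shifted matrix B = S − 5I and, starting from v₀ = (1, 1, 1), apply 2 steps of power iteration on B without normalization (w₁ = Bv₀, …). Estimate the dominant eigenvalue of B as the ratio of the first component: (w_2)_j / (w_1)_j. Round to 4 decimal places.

B = S − 5I has rows (-1, -2, 0); (-2, 3, 2); (0, 2, -1)
w1 = Bv₀ = (-3, 3, 1)
w2 = Bw1 = (-3, 17, 5)
Ratio: -3/-3 = 1.0000

1.0000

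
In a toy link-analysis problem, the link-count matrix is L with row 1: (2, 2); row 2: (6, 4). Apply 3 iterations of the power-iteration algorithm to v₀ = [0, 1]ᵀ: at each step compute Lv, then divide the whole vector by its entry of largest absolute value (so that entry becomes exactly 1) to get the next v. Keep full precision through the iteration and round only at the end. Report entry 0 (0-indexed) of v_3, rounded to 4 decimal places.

0.4348

Lv0 = (2.00000, 4.00000); divide by 4.00000 → v1 = (0.50000, 1.00000)
Lv1 = (3.00000, 7.00000); divide by 7.00000 → v2 = (0.42857, 1.00000)
Lv2 = (2.85714, 6.57143); divide by 6.57143 → v3 = (0.43478, 1.00000)
Requested entry of v3: 80/184 = 0.4348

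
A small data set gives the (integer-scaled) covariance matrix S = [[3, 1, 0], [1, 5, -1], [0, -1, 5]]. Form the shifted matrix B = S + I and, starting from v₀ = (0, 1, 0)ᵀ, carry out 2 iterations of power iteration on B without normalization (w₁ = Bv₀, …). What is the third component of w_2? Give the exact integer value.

-12

B = S + I has rows (4, 1, 0); (1, 6, -1); (0, -1, 6)
w1 = Bv₀ = (4·0 + 1·1 + 0·0; 1·0 + 6·1 + (-1)·0; 0·0 + (-1)·1 + 6·0) = (1, 6, -1)
w2 = Bw1 = (4·1 + 1·6 + 0·(-1); 1·1 + 6·6 + (-1)·(-1); 0·1 + (-1)·6 + 6·(-1)) = (10, 38, -12)
Requested component of w2: -12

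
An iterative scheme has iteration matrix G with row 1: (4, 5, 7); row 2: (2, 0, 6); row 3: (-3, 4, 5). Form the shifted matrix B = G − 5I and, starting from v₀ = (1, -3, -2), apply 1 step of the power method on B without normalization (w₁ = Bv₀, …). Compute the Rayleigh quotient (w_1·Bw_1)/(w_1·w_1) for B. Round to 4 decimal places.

B = G − 5I has rows (-1, 5, 7); (2, -5, 6); (-3, 4, 0)
w1 = Bv₀ = ((-1)·1 + 5·(-3) + 7·(-2); 2·1 + (-5)·(-3) + 6·(-2); (-3)·1 + 4·(-3) + 0·(-2)) = (-30, 5, -15)
Bw1 = (-50, -175, 110)
w1·Bw1 = -1025; w1·w1 = 1150; μ ≈ -1025/1150 = -0.8913

-0.8913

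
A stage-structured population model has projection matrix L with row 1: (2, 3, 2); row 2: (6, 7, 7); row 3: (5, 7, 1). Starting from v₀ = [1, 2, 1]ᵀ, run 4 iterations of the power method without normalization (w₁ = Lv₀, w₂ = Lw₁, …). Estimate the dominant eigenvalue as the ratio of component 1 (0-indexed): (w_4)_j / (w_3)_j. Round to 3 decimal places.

w1 = Lv₀ = (2·1 + 3·2 + 2·1; 6·1 + 7·2 + 7·1; 5·1 + 7·2 + 1·1) = (10, 27, 20)
w2 = Lw1 = (2·10 + 3·27 + 2·20; 6·10 + 7·27 + 7·20; 5·10 + 7·27 + 1·20) = (141, 389, 259)
w3 = Lw2 = (1967, 5382, 3687)
w4 = Lw3 = (27454, 75285, 51196)
Ratio at component: 75285 / 5382 = 13.988

13.988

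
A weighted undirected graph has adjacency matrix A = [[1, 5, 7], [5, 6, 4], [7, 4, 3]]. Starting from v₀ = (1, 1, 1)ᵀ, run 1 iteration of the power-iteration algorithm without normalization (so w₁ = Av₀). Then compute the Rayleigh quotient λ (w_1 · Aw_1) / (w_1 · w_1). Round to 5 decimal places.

λ ≈ 14.04237

w1 = Av₀ = (13, 15, 14)
Aw1 = (186, 211, 193)
w1·Aw1 = 13·186 + 15·211 + 14·193 = 8285; w1·w1 = 13·13 + 15·15 + 14·14 = 590
λ ≈ 8285/590 = 14.04237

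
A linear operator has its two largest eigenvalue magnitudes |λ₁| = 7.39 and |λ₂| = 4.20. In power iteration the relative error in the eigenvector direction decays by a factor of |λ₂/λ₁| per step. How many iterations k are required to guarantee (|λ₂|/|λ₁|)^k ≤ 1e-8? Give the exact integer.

33

|λ₂/λ₁| = 4.20/7.39 = 0.56834
Need k ≥ ln(1e-8) / ln(0.56834) = -18.4207 / -0.5650 ≈ 32.600
Smallest integer k satisfying the bound: 33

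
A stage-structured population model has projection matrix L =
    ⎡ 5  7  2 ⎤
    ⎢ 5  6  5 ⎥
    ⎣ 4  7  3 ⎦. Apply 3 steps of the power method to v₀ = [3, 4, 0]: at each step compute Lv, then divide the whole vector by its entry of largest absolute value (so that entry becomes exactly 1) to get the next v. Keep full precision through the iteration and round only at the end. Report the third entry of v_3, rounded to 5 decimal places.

0.89026

Lv0 = (43.000000, 39.000000, 40.000000); divide by 43.000000 → v1 = (1.000000, 0.906977, 0.930233)
Lv1 = (13.209302, 15.093023, 13.139535); divide by 15.093023 → v2 = (0.875193, 1.000000, 0.870570)
Lv2 = (13.117103, 14.728814, 13.112481); divide by 14.728814 → v3 = (0.890574, 1.000000, 0.890260)
Requested entry of v3: 8510/9559 = 0.89026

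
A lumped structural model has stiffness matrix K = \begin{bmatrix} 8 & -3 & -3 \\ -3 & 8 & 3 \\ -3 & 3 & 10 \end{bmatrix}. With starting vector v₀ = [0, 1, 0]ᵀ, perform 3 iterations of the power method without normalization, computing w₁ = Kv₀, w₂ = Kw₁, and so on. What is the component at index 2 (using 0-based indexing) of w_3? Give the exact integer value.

w1 = Kv₀ = (8·0 + (-3)·1 + (-3)·0; (-3)·0 + 8·1 + 3·0; (-3)·0 + 3·1 + 10·0) = (-3, 8, 3)
w2 = Kw1 = (8·(-3) + (-3)·8 + (-3)·3; (-3)·(-3) + 8·8 + 3·3; (-3)·(-3) + 3·8 + 10·3) = (-57, 82, 63)
w3 = Kw2 = (-891, 1016, 1047)
The requested component of w3 is 1047.

1047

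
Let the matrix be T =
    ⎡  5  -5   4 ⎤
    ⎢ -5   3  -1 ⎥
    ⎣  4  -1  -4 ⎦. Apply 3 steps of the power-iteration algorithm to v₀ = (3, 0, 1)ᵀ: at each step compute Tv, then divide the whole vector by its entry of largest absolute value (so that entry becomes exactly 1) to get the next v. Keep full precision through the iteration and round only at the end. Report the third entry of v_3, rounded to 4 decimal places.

0.3640

Tv0 = (19.00000, -16.00000, 8.00000); divide by 19.00000 → v1 = (1.00000, -0.84211, 0.42105)
Tv1 = (10.89474, -7.94737, 3.15789); divide by 10.89474 → v2 = (1.00000, -0.72947, 0.28986)
Tv2 = (9.80676, -7.47826, 3.57005); divide by 9.80676 → v3 = (1.00000, -0.76256, 0.36404)
Requested entry of v3: 739/2030 = 0.3640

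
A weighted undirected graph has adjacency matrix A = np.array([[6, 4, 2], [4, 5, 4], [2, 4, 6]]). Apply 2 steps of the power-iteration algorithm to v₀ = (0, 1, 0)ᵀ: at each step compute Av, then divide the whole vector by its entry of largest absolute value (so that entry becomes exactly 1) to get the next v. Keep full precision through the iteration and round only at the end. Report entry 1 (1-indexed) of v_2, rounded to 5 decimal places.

Av0 = (4.000000, 5.000000, 4.000000); divide by 5.000000 → v1 = (0.800000, 1.000000, 0.800000)
Av1 = (10.400000, 11.400000, 10.400000); divide by 11.400000 → v2 = (0.912281, 1.000000, 0.912281)
Requested entry of v2: 52/57 = 0.91228

0.91228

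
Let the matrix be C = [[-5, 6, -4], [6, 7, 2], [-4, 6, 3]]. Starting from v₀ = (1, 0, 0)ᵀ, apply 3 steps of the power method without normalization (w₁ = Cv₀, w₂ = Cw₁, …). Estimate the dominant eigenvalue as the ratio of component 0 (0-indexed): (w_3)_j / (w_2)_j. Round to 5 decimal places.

w1 = Cv₀ = (-5, 6, -4)
w2 = Cw1 = (77, 4, 44)
w3 = Cw2 = (-537, 578, -152)
Ratio at component: -537 / 77 = -6.97403

λ ≈ -6.97403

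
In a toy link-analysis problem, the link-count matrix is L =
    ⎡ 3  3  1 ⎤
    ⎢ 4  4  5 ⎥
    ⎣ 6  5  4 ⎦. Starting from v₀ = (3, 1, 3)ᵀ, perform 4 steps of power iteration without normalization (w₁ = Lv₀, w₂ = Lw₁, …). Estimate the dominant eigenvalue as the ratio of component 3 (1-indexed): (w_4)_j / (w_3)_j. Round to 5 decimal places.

λ ≈ 11.35216

w1 = Lv₀ = (3·3 + 3·1 + 1·3; 4·3 + 4·1 + 5·3; 6·3 + 5·1 + 4·3) = (15, 31, 35)
w2 = Lw1 = (3·15 + 3·31 + 1·35; 4·15 + 4·31 + 5·35; 6·15 + 5·31 + 4·35) = (173, 359, 385)
w3 = Lw2 = (1981, 4053, 4373)
w4 = Lw3 = (22475, 46001, 49643)
Ratio at component: 49643 / 4373 = 11.35216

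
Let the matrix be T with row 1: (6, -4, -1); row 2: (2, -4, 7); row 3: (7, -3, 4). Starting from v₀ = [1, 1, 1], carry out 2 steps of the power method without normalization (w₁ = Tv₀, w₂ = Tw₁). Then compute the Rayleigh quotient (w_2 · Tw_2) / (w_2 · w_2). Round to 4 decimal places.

λ ≈ 0.6326

w1 = Tv₀ = (6·1 + (-4)·1 + (-1)·1; 2·1 + (-4)·1 + 7·1; 7·1 + (-3)·1 + 4·1) = (1, 5, 8)
w2 = Tw1 = (6·1 + (-4)·5 + (-1)·8; 2·1 + (-4)·5 + 7·8; 7·1 + (-3)·5 + 4·8) = (-22, 38, 24)
Tw2 = (-308, -28, -172)
w2·Tw2 = (-22)·(-308) + 38·(-28) + 24·(-172) = 1584; w2·w2 = (-22)·(-22) + 38·38 + 24·24 = 2504
λ ≈ 1584/2504 = 0.6326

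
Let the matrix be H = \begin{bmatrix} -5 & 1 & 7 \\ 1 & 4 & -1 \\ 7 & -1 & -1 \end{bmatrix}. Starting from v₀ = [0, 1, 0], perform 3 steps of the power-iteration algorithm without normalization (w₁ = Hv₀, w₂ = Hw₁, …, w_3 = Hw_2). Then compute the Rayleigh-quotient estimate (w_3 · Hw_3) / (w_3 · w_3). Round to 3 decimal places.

-6.024

w1 = Hv₀ = (1, 4, -1)
w2 = Hw1 = (-8, 18, 4)
w3 = Hw2 = (86, 60, -78)
Hw3 = (-916, 404, 620)
w3·Hw3 = 86·(-916) + 60·404 + (-78)·620 = -102896; w3·w3 = 86·86 + 60·60 + (-78)·(-78) = 17080
λ ≈ -102896/17080 = -6.024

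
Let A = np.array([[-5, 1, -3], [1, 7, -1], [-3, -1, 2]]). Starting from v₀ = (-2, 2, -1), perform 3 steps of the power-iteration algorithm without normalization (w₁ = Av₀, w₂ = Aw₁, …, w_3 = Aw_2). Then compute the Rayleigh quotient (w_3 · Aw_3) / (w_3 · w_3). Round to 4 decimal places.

w1 = Av₀ = ((-5)·(-2) + 1·2 + (-3)·(-1); 1·(-2) + 7·2 + (-1)·(-1); (-3)·(-2) + (-1)·2 + 2·(-1)) = (15, 13, 2)
w2 = Aw1 = ((-5)·15 + 1·13 + (-3)·2; 1·15 + 7·13 + (-1)·2; (-3)·15 + (-1)·13 + 2·2) = (-68, 104, -54)
w3 = Aw2 = (606, 714, -8)
Aw3 = (-2292, 5612, -2548)
w3·Aw3 = 606·(-2292) + 714·5612 + (-8)·(-2548) = 2638400; w3·w3 = 606·606 + 714·714 + (-8)·(-8) = 877096
λ ≈ 2638400/877096 = 3.0081

λ ≈ 3.0081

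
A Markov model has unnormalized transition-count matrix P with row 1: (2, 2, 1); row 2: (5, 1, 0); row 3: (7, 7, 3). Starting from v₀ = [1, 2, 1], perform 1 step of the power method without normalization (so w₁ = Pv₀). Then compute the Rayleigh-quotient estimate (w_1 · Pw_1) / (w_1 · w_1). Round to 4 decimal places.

w1 = Pv₀ = (7, 7, 24)
Pw1 = (52, 42, 170)
w1·Pw1 = 7·52 + 7·42 + 24·170 = 4738; w1·w1 = 7·7 + 7·7 + 24·24 = 674
λ ≈ 4738/674 = 7.0297

λ ≈ 7.0297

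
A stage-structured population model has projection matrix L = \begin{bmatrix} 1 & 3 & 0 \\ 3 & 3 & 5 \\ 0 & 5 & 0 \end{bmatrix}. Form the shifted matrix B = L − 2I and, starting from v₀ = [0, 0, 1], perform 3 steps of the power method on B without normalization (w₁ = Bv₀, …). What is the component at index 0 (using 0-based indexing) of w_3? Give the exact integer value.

-30

B = L − 2I has rows (-1, 3, 0); (3, 1, 5); (0, 5, -2)
w1 = Bv₀ = (0, 5, -2)
w2 = Bw1 = (15, -5, 29)
w3 = Bw2 = (-30, 185, -83)
Requested component of w3: -30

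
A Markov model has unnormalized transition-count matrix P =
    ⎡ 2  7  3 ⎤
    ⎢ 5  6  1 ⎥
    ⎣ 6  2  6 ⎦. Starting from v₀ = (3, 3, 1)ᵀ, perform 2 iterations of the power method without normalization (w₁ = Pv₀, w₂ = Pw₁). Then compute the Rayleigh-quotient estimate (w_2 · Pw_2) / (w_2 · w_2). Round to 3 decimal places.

w1 = Pv₀ = (30, 34, 30)
w2 = Pw1 = (388, 384, 428)
Pw2 = (4748, 4672, 5664)
w2·Pw2 = 388·4748 + 384·4672 + 428·5664 = 6060464; w2·w2 = 388·388 + 384·384 + 428·428 = 481184
λ ≈ 6060464/481184 = 12.595

λ ≈ 12.595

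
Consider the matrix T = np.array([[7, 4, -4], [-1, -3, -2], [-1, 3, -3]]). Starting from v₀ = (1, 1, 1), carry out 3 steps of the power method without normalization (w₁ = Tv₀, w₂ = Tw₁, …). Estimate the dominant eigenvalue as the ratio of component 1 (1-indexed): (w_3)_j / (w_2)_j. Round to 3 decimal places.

w1 = Tv₀ = (7·1 + 4·1 + (-4)·1; (-1)·1 + (-3)·1 + (-2)·1; (-1)·1 + 3·1 + (-3)·1) = (7, -6, -1)
w2 = Tw1 = (7·7 + 4·(-6) + (-4)·(-1); (-1)·7 + (-3)·(-6) + (-2)·(-1); (-1)·7 + 3·(-6) + (-3)·(-1)) = (29, 13, -22)
w3 = Tw2 = (343, -24, 76)
Ratio at component: 343 / 29 = 11.828

λ ≈ 11.828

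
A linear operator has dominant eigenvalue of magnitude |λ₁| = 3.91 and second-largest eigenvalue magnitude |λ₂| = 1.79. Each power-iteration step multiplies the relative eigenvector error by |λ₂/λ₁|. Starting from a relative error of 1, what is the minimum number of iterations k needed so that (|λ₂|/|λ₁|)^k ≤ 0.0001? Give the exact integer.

12

|λ₂/λ₁| = 1.79/3.91 = 0.45780
Need k ≥ ln(0.0001) / ln(0.45780) = -9.2103 / -0.7813 ≈ 11.788
Smallest integer k satisfying the bound: 12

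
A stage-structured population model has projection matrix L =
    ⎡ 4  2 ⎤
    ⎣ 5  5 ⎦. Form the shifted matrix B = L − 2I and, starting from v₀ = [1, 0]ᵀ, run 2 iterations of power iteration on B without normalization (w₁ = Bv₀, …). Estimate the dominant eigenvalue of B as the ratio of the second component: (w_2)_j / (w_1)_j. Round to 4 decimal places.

B = L − 2I has rows (2, 2); (5, 3)
w1 = Bv₀ = (2·1 + 2·0; 5·1 + 3·0) = (2, 5)
w2 = Bw1 = (2·2 + 2·5; 5·2 + 3·5) = (14, 25)
Ratio: 25/5 = 5.0000

5.0000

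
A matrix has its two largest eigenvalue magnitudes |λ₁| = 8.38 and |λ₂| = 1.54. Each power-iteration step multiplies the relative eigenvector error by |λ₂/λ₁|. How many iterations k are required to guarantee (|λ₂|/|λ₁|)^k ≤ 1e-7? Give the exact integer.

|λ₂/λ₁| = 1.54/8.38 = 0.18377
Need k ≥ ln(1e-7) / ln(0.18377) = -16.1181 / -1.6941 ≈ 9.514
Smallest integer k satisfying the bound: 10

10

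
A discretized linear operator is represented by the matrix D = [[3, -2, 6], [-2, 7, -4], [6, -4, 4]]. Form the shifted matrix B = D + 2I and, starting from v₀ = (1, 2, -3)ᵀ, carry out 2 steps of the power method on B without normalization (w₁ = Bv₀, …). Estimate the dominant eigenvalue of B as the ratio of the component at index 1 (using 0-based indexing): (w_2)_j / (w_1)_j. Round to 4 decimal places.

μ ≈ 13.0714

B = D + 2I has rows (5, -2, 6); (-2, 9, -4); (6, -4, 6)
w1 = Bv₀ = (5·1 + (-2)·2 + 6·(-3); (-2)·1 + 9·2 + (-4)·(-3); 6·1 + (-4)·2 + 6·(-3)) = (-17, 28, -20)
w2 = Bw1 = (5·(-17) + (-2)·28 + 6·(-20); (-2)·(-17) + 9·28 + (-4)·(-20); 6·(-17) + (-4)·28 + 6·(-20)) = (-261, 366, -334)
Ratio: 366/28 = 13.0714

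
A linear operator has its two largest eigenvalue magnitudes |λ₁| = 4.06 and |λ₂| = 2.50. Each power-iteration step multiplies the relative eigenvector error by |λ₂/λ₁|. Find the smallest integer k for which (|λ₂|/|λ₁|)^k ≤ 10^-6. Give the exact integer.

29

|λ₂/λ₁| = 2.50/4.06 = 0.61576
Need k ≥ ln(10^-6) / ln(0.61576) = -13.8155 / -0.4849 ≈ 28.492
Smallest integer k satisfying the bound: 29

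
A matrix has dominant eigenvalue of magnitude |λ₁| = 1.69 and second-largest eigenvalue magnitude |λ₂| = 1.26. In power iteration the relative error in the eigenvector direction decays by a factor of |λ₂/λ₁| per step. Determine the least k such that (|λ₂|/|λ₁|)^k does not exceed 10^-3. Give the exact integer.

|λ₂/λ₁| = 1.26/1.69 = 0.74556
Need k ≥ ln(10^-3) / ln(0.74556) = -6.9078 / -0.2936 ≈ 23.526
Smallest integer k satisfying the bound: 24

24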